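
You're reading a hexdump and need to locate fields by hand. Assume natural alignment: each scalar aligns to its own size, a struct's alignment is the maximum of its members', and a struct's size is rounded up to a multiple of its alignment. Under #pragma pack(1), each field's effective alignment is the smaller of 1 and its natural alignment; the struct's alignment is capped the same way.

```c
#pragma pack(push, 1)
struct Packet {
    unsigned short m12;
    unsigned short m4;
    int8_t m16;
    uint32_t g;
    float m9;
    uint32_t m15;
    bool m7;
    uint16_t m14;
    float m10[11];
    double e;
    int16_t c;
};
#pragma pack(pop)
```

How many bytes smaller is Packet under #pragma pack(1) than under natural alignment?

natural layout:
  @0: m12 [2B, align 2] → 2
  @2: m4 [2B, align 2] → 4
  @4: m16 [1B, align 1] → 5
  +3 pad (align 4)
  @8: g [4B, align 4] → 12
  @12: m9 [4B, align 4] → 16
  @16: m15 [4B, align 4] → 20
  @20: m7 [1B, align 1] → 21
  +1 pad (align 2)
  @22: m14 [2B, align 2] → 24
  @24: m10 [44B, align 4] → 68
  +4 pad (align 8)
  @72: e [8B, align 8] → 80
  @80: c [2B, align 2] → 82
  +6 tail pad (align 8)
  size 88, align 8
packed(1) layout:
  @0: m12 [2B, align 1] → 2
  @2: m4 [2B, align 1] → 4
  @4: m16 [1B, align 1] → 5
  @5: g [4B, align 1] → 9
  @9: m9 [4B, align 1] → 13
  @13: m15 [4B, align 1] → 17
  @17: m7 [1B, align 1] → 18
  @18: m14 [2B, align 1] → 20
  @20: m10 [44B, align 1] → 64
  @64: e [8B, align 1] → 72
  @72: c [2B, align 1] → 74
  size 74, align 1
88 − 74 = 14

14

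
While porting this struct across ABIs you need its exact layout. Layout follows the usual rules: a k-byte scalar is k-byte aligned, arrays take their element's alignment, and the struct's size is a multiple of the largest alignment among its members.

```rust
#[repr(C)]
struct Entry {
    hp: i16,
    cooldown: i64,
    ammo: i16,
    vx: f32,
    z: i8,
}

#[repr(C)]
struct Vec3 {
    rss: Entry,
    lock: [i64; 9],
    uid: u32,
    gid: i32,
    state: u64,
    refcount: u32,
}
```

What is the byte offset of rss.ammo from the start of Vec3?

16

Entry: @0: hp [2B, align 2] → 2; +6 pad (align 8); @8: cooldown [8B, align 8] → 16; @16: ammo [2B, align 2] → 18; +2 pad (align 4); @20: vx [4B, align 4] → 24; @24: z [1B, align 1] → 25; +7 tail pad (align 8); size 32, align 8
@0: rss [32B, align 8] → 32
within Entry: ammo at 16
0 + 16 = 16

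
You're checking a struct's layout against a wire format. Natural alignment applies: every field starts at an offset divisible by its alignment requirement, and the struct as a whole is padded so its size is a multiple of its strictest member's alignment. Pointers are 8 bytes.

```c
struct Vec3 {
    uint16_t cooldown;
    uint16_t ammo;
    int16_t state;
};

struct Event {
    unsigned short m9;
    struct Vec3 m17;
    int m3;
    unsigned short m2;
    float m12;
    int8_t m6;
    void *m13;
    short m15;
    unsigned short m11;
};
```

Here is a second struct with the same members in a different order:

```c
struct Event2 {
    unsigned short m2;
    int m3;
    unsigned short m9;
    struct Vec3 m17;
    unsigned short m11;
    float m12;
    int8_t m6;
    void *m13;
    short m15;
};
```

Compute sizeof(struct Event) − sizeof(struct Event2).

Vec3: cooldown at 0 (size 2, align 2) → ends 2; ammo at 2 (size 2, align 2) → ends 4; state at 4 (size 2, align 2) → ends 6; total 6 bytes, alignment 2
m9 at 0 (size 2, align 2) → ends 2
m17 at 2 (size 6, align 2) → ends 8
m3 at 8 (size 4, align 4) → ends 12
m2 at 12 (size 2, align 2) → ends 14
pad 2 to align 4 for m12
m12 at 16 (size 4, align 4) → ends 20
m6 at 20 (size 1, align 1) → ends 21
pad 3 to align 8 for m13
m13 at 24 (size 8, align 8) → ends 32
m15 at 32 (size 2, align 2) → ends 34
m11 at 34 (size 2, align 2) → ends 36
tail pad 4 to reach multiple of 8
total 40 bytes, alignment 8
— Event2 —
m2 at 0 (size 2, align 2) → ends 2
pad 2 to align 4 for m3
m3 at 4 (size 4, align 4) → ends 8
m9 at 8 (size 2, align 2) → ends 10
m17 at 10 (size 6, align 2) → ends 16
m11 at 16 (size 2, align 2) → ends 18
pad 2 to align 4 for m12
m12 at 20 (size 4, align 4) → ends 24
m6 at 24 (size 1, align 1) → ends 25
pad 7 to align 8 for m13
m13 at 32 (size 8, align 8) → ends 40
m15 at 40 (size 2, align 2) → ends 42
tail pad 6 to reach multiple of 8
total 48 bytes, alignment 8
40 − 48 = -8

-8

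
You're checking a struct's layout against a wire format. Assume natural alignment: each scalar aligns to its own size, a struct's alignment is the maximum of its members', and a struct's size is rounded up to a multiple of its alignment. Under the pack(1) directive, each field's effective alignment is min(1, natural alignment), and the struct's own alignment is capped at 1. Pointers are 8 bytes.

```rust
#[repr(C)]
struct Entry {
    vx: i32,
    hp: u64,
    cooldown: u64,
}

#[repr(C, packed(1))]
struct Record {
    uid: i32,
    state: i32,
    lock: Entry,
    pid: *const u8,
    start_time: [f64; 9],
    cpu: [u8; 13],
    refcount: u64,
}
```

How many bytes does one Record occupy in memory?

Entry: @0: vx [4B, align 4] → 4; +4 pad (align 8); @8: hp [8B, align 8] → 16; @16: cooldown [8B, align 8] → 24; size 24, align 8
@0: uid [4B, align 1] → 4
@4: state [4B, align 1] → 8
@8: lock [24B, align 1] → 32
@32: pid [8B, align 1] → 40
@40: start_time [72B, align 1] → 112
@112: cpu [13B, align 1] → 125
@125: refcount [8B, align 1] → 133
size 133, align 1

133 bytes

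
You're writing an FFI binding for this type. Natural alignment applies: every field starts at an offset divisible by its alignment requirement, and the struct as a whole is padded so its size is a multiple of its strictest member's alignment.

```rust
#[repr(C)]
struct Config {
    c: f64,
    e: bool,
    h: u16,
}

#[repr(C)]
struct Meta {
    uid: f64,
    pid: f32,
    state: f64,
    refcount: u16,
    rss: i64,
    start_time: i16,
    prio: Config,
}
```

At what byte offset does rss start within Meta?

Config: @0: c [8B, align 8] → 8; @8: e [1B, align 1] → 9; +1 pad (align 2); @10: h [2B, align 2] → 12; +4 tail pad (align 8); size 16, align 8
@0: uid [8B, align 8] → 8
@8: pid [4B, align 4] → 12
+4 pad (align 8)
@16: state [8B, align 8] → 24
@24: refcount [2B, align 2] → 26
+6 pad (align 8)
@32: rss [8B, align 8] → 40

32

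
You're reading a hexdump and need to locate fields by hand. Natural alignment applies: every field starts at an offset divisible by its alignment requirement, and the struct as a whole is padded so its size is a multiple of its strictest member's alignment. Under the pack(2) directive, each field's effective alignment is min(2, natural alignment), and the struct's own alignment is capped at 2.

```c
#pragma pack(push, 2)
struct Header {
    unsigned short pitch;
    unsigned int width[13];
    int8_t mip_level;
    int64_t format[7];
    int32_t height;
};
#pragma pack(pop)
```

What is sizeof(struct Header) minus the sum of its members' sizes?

1

@0: pitch [2B, align 2] → 2
@2: width [52B, align 2] → 54
@54: mip_level [1B, align 1] → 55
+1 pad (align 2)
@56: format [56B, align 2] → 112
@112: height [4B, align 2] → 116
size 116, align 2
data bytes 115, size 116 → padding 1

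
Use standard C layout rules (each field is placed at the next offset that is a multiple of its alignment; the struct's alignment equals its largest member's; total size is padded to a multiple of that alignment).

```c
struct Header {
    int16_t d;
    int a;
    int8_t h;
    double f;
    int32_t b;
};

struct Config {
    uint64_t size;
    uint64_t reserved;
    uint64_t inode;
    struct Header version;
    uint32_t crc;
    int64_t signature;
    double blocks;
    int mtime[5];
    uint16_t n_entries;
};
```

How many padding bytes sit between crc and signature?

4

Header: @0: d [2B, align 2] → 2; +2 pad (align 4); @4: a [4B, align 4] → 8; @8: h [1B, align 1] → 9; +7 pad (align 8); @16: f [8B, align 8] → 24; @24: b [4B, align 4] → 28; +4 tail pad (align 8); size 32, align 8
@0: size [8B, align 8] → 8
@8: reserved [8B, align 8] → 16
@16: inode [8B, align 8] → 24
@24: version [32B, align 8] → 56
@56: crc [4B, align 4] → 60
+4 pad (align 8)
@64: signature [8B, align 8] → 72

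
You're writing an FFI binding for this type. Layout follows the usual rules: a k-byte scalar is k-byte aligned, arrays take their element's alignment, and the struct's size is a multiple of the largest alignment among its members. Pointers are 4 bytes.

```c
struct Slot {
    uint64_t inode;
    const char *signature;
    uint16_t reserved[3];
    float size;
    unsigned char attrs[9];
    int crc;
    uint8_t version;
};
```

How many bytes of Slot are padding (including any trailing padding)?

12

0..8  inode  (8B, 8-aligned)
8..12  signature  (4B, 4-aligned)
12..18  reserved  (6B, 2-aligned)
18..20  -- padding (2B)
20..24  size  (4B, 4-aligned)
24..33  attrs  (9B, 1-aligned)
33..36  -- padding (3B)
36..40  crc  (4B, 4-aligned)
40..41  version  (1B, 1-aligned)
41..48  -- tail padding (7B)
sizeof = 48, alignof = 8
data bytes 36, size 48 → padding 12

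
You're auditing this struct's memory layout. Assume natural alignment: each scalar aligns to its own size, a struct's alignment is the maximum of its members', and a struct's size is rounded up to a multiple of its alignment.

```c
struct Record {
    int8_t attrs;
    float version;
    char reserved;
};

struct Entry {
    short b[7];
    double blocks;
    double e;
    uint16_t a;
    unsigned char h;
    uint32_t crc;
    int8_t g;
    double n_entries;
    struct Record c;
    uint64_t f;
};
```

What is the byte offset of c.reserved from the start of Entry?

64

Record: @0: attrs [1B, align 1] → 1; +3 pad (align 4); @4: version [4B, align 4] → 8; @8: reserved [1B, align 1] → 9; +3 tail pad (align 4); size 12, align 4
@0: b [14B, align 2] → 14
+2 pad (align 8)
@16: blocks [8B, align 8] → 24
@24: e [8B, align 8] → 32
@32: a [2B, align 2] → 34
@34: h [1B, align 1] → 35
+1 pad (align 4)
@36: crc [4B, align 4] → 40
@40: g [1B, align 1] → 41
+7 pad (align 8)
@48: n_entries [8B, align 8] → 56
@56: c [12B, align 4] → 68
within Record: reserved at 8
56 + 8 = 64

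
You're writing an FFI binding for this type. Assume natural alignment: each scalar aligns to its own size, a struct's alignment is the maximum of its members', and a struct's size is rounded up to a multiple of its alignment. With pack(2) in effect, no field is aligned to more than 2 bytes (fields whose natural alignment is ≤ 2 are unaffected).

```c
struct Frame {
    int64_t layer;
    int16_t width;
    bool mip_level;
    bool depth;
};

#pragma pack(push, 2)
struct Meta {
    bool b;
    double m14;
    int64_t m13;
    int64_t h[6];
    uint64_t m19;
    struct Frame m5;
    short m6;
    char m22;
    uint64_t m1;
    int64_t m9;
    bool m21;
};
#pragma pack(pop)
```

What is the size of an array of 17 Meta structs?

1904

Frame: layer at 0 (size 8, align 8) → ends 8; width at 8 (size 2, align 2) → ends 10; mip_level at 10 (size 1, align 1) → ends 11; depth at 11 (size 1, align 1) → ends 12; tail pad 4 to reach multiple of 8; total 16 bytes, alignment 8
b at 0 (size 1, align 1) → ends 1
pad 1 to align 2 for m14
m14 at 2 (size 8, align 2) → ends 10
m13 at 10 (size 8, align 2) → ends 18
h at 18 (size 48, align 2) → ends 66
m19 at 66 (size 8, align 2) → ends 74
m5 at 74 (size 16, align 2) → ends 90
m6 at 90 (size 2, align 2) → ends 92
m22 at 92 (size 1, align 1) → ends 93
pad 1 to align 2 for m1
m1 at 94 (size 8, align 2) → ends 102
m9 at 102 (size 8, align 2) → ends 110
m21 at 110 (size 1, align 1) → ends 111
tail pad 1 to reach multiple of 2
total 112 bytes, alignment 2
array of 17: 17 × 112 = 1904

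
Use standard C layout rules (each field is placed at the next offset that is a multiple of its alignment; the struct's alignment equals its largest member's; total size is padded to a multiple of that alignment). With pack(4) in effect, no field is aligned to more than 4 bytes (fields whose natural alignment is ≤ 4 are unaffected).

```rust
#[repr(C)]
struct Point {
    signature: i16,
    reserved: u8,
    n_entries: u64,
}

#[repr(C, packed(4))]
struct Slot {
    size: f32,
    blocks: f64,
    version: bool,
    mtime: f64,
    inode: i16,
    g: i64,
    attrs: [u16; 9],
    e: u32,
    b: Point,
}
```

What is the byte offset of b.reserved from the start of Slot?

62

Point: @0: signature [2B, align 2] → 2; @2: reserved [1B, align 1] → 3; +5 pad (align 8); @8: n_entries [8B, align 8] → 16; size 16, align 8
@0: size [4B, align 4] → 4
@4: blocks [8B, align 4] → 12
@12: version [1B, align 1] → 13
+3 pad (align 4)
@16: mtime [8B, align 4] → 24
@24: inode [2B, align 2] → 26
+2 pad (align 4)
@28: g [8B, align 4] → 36
@36: attrs [18B, align 2] → 54
+2 pad (align 4)
@56: e [4B, align 4] → 60
@60: b [16B, align 4] → 76
within Point: reserved at 2
60 + 2 = 62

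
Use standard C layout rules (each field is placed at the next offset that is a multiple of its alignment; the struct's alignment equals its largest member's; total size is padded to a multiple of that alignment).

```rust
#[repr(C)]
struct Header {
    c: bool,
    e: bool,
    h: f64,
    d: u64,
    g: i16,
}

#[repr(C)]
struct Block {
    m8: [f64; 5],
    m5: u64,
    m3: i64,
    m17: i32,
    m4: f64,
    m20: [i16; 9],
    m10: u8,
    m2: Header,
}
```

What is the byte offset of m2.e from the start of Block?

Header: c at 0 (size 1, align 1) → ends 1; e at 1 (size 1, align 1) → ends 2; pad 6 to align 8 for h; h at 8 (size 8, align 8) → ends 16; d at 16 (size 8, align 8) → ends 24; g at 24 (size 2, align 2) → ends 26; tail pad 6 to reach multiple of 8; total 32 bytes, alignment 8
m8 at 0 (size 40, align 8) → ends 40
m5 at 40 (size 8, align 8) → ends 48
m3 at 48 (size 8, align 8) → ends 56
m17 at 56 (size 4, align 4) → ends 60
pad 4 to align 8 for m4
m4 at 64 (size 8, align 8) → ends 72
m20 at 72 (size 18, align 2) → ends 90
m10 at 90 (size 1, align 1) → ends 91
pad 5 to align 8 for m2
m2 at 96 (size 32, align 8) → ends 128
within Header: e at 1
96 + 1 = 97

97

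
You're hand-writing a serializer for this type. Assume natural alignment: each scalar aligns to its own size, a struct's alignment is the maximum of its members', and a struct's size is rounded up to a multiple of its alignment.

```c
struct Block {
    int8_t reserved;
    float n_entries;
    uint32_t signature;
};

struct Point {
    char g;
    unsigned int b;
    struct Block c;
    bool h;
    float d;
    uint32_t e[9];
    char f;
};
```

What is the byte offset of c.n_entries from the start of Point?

Block: 0..1  reserved  (1B, 1-aligned); 1..4  -- padding (3B); 4..8  n_entries  (4B, 4-aligned); 8..12  signature  (4B, 4-aligned); sizeof = 12, alignof = 4
0..1  g  (1B, 1-aligned)
1..4  -- padding (3B)
4..8  b  (4B, 4-aligned)
8..20  c  (12B, 4-aligned)
within Block: n_entries at 4
8 + 4 = 12

12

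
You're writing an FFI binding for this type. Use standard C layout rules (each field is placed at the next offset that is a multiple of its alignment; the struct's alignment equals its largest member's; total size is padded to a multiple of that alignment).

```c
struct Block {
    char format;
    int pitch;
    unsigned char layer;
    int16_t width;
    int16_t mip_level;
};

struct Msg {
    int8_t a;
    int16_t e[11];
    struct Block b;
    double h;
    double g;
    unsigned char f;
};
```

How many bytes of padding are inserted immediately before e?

1

Block: @0: format [1B, align 1] → 1; +3 pad (align 4); @4: pitch [4B, align 4] → 8; @8: layer [1B, align 1] → 9; +1 pad (align 2); @10: width [2B, align 2] → 12; @12: mip_level [2B, align 2] → 14; +2 tail pad (align 4); size 16, align 4
@0: a [1B, align 1] → 1
+1 pad (align 2)
@2: e [22B, align 2] → 24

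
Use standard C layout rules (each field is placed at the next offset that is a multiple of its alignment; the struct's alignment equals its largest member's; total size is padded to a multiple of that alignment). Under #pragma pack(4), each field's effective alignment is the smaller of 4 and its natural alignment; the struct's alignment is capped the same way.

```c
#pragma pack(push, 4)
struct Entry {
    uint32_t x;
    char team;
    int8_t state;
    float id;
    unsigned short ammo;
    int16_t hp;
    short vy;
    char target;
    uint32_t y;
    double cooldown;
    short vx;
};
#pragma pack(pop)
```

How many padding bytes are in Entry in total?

5

0..4  x  (4B, 4-aligned)
4..5  team  (1B, 1-aligned)
5..6  state  (1B, 1-aligned)
6..8  -- padding (2B)
8..12  id  (4B, 4-aligned)
12..14  ammo  (2B, 2-aligned)
14..16  hp  (2B, 2-aligned)
16..18  vy  (2B, 2-aligned)
18..19  target  (1B, 1-aligned)
19..20  -- padding (1B)
20..24  y  (4B, 4-aligned)
24..32  cooldown  (8B, 4-aligned)
32..34  vx  (2B, 2-aligned)
34..36  -- tail padding (2B)
sizeof = 36, alignof = 4
data bytes 31, size 36 → padding 5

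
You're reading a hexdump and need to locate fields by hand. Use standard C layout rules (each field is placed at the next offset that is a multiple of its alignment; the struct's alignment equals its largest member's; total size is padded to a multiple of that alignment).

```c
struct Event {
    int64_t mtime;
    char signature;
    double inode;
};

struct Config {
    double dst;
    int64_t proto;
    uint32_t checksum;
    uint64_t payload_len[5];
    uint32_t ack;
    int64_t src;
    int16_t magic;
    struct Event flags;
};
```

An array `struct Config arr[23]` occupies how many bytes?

2576

Event: mtime at 0 (size 8, align 8) → ends 8; signature at 8 (size 1, align 1) → ends 9; pad 7 to align 8 for inode; inode at 16 (size 8, align 8) → ends 24; total 24 bytes, alignment 8
dst at 0 (size 8, align 8) → ends 8
proto at 8 (size 8, align 8) → ends 16
checksum at 16 (size 4, align 4) → ends 20
pad 4 to align 8 for payload_len
payload_len at 24 (size 40, align 8) → ends 64
ack at 64 (size 4, align 4) → ends 68
pad 4 to align 8 for src
src at 72 (size 8, align 8) → ends 80
magic at 80 (size 2, align 2) → ends 82
pad 6 to align 8 for flags
flags at 88 (size 24, align 8) → ends 112
total 112 bytes, alignment 8
array of 23: 23 × 112 = 2576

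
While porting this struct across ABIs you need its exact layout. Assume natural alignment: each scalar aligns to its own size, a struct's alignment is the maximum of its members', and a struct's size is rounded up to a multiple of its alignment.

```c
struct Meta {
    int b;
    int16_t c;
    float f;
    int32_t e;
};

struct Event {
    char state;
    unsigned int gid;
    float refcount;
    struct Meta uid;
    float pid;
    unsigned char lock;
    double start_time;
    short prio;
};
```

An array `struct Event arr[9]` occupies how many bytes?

504

Meta: 0..4  b  (4B, 4-aligned); 4..6  c  (2B, 2-aligned); 6..8  -- padding (2B); 8..12  f  (4B, 4-aligned); 12..16  e  (4B, 4-aligned); sizeof = 16, alignof = 4
0..1  state  (1B, 1-aligned)
1..4  -- padding (3B)
4..8  gid  (4B, 4-aligned)
8..12  refcount  (4B, 4-aligned)
12..28  uid  (16B, 4-aligned)
28..32  pid  (4B, 4-aligned)
32..33  lock  (1B, 1-aligned)
33..40  -- padding (7B)
40..48  start_time  (8B, 8-aligned)
48..50  prio  (2B, 2-aligned)
50..56  -- tail padding (6B)
sizeof = 56, alignof = 8
array of 9: 9 × 56 = 504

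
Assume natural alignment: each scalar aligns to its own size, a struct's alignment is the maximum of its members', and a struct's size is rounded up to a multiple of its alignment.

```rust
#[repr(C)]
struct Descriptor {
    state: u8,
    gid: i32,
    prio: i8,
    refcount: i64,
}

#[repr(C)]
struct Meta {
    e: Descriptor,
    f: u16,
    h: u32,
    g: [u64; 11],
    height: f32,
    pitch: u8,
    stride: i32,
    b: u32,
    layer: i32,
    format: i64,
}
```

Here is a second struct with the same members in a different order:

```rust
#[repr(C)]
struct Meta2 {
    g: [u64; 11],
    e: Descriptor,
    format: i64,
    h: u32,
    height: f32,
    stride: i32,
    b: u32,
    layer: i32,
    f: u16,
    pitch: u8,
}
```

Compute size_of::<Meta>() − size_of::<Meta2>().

8

Descriptor: state at 0 (size 1, align 1) → ends 1; pad 3 to align 4 for gid; gid at 4 (size 4, align 4) → ends 8; prio at 8 (size 1, align 1) → ends 9; pad 7 to align 8 for refcount; refcount at 16 (size 8, align 8) → ends 24; total 24 bytes, alignment 8
e at 0 (size 24, align 8) → ends 24
f at 24 (size 2, align 2) → ends 26
pad 2 to align 4 for h
h at 28 (size 4, align 4) → ends 32
g at 32 (size 88, align 8) → ends 120
height at 120 (size 4, align 4) → ends 124
pitch at 124 (size 1, align 1) → ends 125
pad 3 to align 4 for stride
stride at 128 (size 4, align 4) → ends 132
b at 132 (size 4, align 4) → ends 136
layer at 136 (size 4, align 4) → ends 140
pad 4 to align 8 for format
format at 144 (size 8, align 8) → ends 152
total 152 bytes, alignment 8
— Meta2 —
g at 0 (size 88, align 8) → ends 88
e at 88 (size 24, align 8) → ends 112
format at 112 (size 8, align 8) → ends 120
h at 120 (size 4, align 4) → ends 124
height at 124 (size 4, align 4) → ends 128
stride at 128 (size 4, align 4) → ends 132
b at 132 (size 4, align 4) → ends 136
layer at 136 (size 4, align 4) → ends 140
f at 140 (size 2, align 2) → ends 142
pitch at 142 (size 1, align 1) → ends 143
tail pad 1 to reach multiple of 8
total 144 bytes, alignment 8
152 − 144 = 8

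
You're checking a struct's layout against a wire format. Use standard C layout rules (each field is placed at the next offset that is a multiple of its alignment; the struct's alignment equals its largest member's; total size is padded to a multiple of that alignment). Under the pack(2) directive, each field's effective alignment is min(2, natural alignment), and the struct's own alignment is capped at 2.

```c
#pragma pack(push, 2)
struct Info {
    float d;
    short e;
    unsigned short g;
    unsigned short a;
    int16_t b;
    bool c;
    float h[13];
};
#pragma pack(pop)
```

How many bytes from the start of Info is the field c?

12

d at 0 (size 4, align 2) → ends 4
e at 4 (size 2, align 2) → ends 6
g at 6 (size 2, align 2) → ends 8
a at 8 (size 2, align 2) → ends 10
b at 10 (size 2, align 2) → ends 12
c at 12 (size 1, align 1) → ends 13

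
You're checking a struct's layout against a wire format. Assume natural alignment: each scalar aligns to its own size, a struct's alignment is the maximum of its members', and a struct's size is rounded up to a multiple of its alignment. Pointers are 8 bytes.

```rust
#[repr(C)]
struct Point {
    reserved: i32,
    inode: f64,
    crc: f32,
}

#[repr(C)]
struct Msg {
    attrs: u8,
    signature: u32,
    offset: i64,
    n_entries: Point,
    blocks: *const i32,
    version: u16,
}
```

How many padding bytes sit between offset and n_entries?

Point: reserved at 0 (size 4, align 4) → ends 4; pad 4 to align 8 for inode; inode at 8 (size 8, align 8) → ends 16; crc at 16 (size 4, align 4) → ends 20; tail pad 4 to reach multiple of 8; total 24 bytes, alignment 8
attrs at 0 (size 1, align 1) → ends 1
pad 3 to align 4 for signature
signature at 4 (size 4, align 4) → ends 8
offset at 8 (size 8, align 8) → ends 16
n_entries at 16 (size 24, align 8) → ends 40

0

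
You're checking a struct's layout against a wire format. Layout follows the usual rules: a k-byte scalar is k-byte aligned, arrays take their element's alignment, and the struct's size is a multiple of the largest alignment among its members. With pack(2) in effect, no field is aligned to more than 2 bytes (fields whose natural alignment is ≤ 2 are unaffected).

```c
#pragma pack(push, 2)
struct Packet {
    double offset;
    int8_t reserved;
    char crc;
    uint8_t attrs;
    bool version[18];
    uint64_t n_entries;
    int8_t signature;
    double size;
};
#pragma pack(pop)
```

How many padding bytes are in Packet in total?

2

@0: offset [8B, align 2] → 8
@8: reserved [1B, align 1] → 9
@9: crc [1B, align 1] → 10
@10: attrs [1B, align 1] → 11
@11: version [18B, align 1] → 29
+1 pad (align 2)
@30: n_entries [8B, align 2] → 38
@38: signature [1B, align 1] → 39
+1 pad (align 2)
@40: size [8B, align 2] → 48
size 48, align 2
data bytes 46, size 48 → padding 2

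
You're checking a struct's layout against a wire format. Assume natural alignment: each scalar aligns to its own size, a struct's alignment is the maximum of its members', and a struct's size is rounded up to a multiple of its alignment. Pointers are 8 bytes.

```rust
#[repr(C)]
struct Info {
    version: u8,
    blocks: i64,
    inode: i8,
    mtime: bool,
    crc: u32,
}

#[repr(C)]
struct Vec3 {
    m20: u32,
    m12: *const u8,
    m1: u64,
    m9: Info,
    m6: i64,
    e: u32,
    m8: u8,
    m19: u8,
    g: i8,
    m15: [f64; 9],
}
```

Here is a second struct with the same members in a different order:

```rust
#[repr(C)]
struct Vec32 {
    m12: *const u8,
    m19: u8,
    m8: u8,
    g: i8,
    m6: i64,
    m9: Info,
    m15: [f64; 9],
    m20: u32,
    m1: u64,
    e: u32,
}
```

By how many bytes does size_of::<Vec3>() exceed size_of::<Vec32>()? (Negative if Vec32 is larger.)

-8

Info: 0..1  version  (1B, 1-aligned); 1..8  -- padding (7B); 8..16  blocks  (8B, 8-aligned); 16..17  inode  (1B, 1-aligned); 17..18  mtime  (1B, 1-aligned); 18..20  -- padding (2B); 20..24  crc  (4B, 4-aligned); sizeof = 24, alignof = 8
0..4  m20  (4B, 4-aligned)
4..8  -- padding (4B)
8..16  m12  (8B, 8-aligned)
16..24  m1  (8B, 8-aligned)
24..48  m9  (24B, 8-aligned)
48..56  m6  (8B, 8-aligned)
56..60  e  (4B, 4-aligned)
60..61  m8  (1B, 1-aligned)
61..62  m19  (1B, 1-aligned)
62..63  g  (1B, 1-aligned)
63..64  -- padding (1B)
64..136  m15  (72B, 8-aligned)
sizeof = 136, alignof = 8
— Vec32 —
0..8  m12  (8B, 8-aligned)
8..9  m19  (1B, 1-aligned)
9..10  m8  (1B, 1-aligned)
10..11  g  (1B, 1-aligned)
11..16  -- padding (5B)
16..24  m6  (8B, 8-aligned)
24..48  m9  (24B, 8-aligned)
48..120  m15  (72B, 8-aligned)
120..124  m20  (4B, 4-aligned)
124..128  -- padding (4B)
128..136  m1  (8B, 8-aligned)
136..140  e  (4B, 4-aligned)
140..144  -- tail padding (4B)
sizeof = 144, alignof = 8
136 − 144 = -8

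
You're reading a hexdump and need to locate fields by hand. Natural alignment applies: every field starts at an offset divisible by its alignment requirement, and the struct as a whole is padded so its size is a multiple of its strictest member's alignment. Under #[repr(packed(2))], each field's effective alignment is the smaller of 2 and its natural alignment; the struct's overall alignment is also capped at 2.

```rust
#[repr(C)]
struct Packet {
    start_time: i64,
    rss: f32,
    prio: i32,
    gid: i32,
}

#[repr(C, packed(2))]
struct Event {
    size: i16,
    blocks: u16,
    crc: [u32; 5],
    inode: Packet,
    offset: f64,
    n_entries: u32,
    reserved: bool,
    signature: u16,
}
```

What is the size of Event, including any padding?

64 bytes

Packet: 0..8  start_time  (8B, 8-aligned); 8..12  rss  (4B, 4-aligned); 12..16  prio  (4B, 4-aligned); 16..20  gid  (4B, 4-aligned); 20..24  -- tail padding (4B); sizeof = 24, alignof = 8
0..2  size  (2B, 2-aligned)
2..4  blocks  (2B, 2-aligned)
4..24  crc  (20B, 2-aligned)
24..48  inode  (24B, 2-aligned)
48..56  offset  (8B, 2-aligned)
56..60  n_entries  (4B, 2-aligned)
60..61  reserved  (1B, 1-aligned)
61..62  -- padding (1B)
62..64  signature  (2B, 2-aligned)
sizeof = 64, alignof = 2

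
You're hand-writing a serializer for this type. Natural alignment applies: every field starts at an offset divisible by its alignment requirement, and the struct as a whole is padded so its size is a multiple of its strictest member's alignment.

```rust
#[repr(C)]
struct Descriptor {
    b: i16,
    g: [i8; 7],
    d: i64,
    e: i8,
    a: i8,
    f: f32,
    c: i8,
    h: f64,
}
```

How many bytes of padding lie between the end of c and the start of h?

7

0..2  b  (2B, 2-aligned)
2..9  g  (7B, 1-aligned)
9..16  -- padding (7B)
16..24  d  (8B, 8-aligned)
24..25  e  (1B, 1-aligned)
25..26  a  (1B, 1-aligned)
26..28  -- padding (2B)
28..32  f  (4B, 4-aligned)
32..33  c  (1B, 1-aligned)
33..40  -- padding (7B)
40..48  h  (8B, 8-aligned)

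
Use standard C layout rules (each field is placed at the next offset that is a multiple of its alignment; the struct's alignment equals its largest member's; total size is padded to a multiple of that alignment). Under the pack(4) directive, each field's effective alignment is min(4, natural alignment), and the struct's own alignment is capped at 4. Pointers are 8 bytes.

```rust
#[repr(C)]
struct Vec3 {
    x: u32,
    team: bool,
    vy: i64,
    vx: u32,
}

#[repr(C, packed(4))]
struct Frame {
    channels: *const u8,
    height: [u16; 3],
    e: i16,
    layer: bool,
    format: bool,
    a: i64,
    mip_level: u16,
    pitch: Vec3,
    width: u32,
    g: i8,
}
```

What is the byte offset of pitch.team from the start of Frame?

Vec3: @0: x [4B, align 4] → 4; @4: team [1B, align 1] → 5; +3 pad (align 8); @8: vy [8B, align 8] → 16; @16: vx [4B, align 4] → 20; +4 tail pad (align 8); size 24, align 8
@0: channels [8B, align 4] → 8
@8: height [6B, align 2] → 14
@14: e [2B, align 2] → 16
@16: layer [1B, align 1] → 17
@17: format [1B, align 1] → 18
+2 pad (align 4)
@20: a [8B, align 4] → 28
@28: mip_level [2B, align 2] → 30
+2 pad (align 4)
@32: pitch [24B, align 4] → 56
within Vec3: team at 4
32 + 4 = 36

36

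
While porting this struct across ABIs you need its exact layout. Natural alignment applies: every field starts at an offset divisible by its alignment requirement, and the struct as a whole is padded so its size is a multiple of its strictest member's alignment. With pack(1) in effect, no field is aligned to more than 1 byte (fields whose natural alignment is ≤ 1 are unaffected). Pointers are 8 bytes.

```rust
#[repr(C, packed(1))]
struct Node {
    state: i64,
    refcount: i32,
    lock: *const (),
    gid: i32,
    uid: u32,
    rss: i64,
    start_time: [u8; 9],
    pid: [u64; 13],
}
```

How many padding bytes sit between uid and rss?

@0: state [8B, align 1] → 8
@8: refcount [4B, align 1] → 12
@12: lock [8B, align 1] → 20
@20: gid [4B, align 1] → 24
@24: uid [4B, align 1] → 28
@28: rss [8B, align 1] → 36

0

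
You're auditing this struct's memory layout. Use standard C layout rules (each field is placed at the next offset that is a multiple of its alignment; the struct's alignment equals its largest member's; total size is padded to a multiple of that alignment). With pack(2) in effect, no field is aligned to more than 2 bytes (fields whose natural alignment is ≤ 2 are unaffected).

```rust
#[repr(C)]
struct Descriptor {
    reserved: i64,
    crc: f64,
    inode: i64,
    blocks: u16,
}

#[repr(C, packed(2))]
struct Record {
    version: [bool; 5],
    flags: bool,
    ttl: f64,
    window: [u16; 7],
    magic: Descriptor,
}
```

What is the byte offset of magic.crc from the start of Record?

Descriptor: 0..8  reserved  (8B, 8-aligned); 8..16  crc  (8B, 8-aligned); 16..24  inode  (8B, 8-aligned); 24..26  blocks  (2B, 2-aligned); 26..32  -- tail padding (6B); sizeof = 32, alignof = 8
0..5  version  (5B, 1-aligned)
5..6  flags  (1B, 1-aligned)
6..14  ttl  (8B, 2-aligned)
14..28  window  (14B, 2-aligned)
28..60  magic  (32B, 2-aligned)
within Descriptor: crc at 8
28 + 8 = 36

36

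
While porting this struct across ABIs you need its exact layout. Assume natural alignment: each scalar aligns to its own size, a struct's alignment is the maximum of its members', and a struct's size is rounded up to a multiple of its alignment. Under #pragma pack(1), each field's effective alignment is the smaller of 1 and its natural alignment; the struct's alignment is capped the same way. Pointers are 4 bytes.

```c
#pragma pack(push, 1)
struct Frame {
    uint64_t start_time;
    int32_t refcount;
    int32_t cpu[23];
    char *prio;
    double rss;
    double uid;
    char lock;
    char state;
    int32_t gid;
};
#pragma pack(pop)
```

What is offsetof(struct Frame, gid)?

@0: start_time [8B, align 1] → 8
@8: refcount [4B, align 1] → 12
@12: cpu [92B, align 1] → 104
@104: prio [4B, align 1] → 108
@108: rss [8B, align 1] → 116
@116: uid [8B, align 1] → 124
@124: lock [1B, align 1] → 125
@125: state [1B, align 1] → 126
@126: gid [4B, align 1] → 130

126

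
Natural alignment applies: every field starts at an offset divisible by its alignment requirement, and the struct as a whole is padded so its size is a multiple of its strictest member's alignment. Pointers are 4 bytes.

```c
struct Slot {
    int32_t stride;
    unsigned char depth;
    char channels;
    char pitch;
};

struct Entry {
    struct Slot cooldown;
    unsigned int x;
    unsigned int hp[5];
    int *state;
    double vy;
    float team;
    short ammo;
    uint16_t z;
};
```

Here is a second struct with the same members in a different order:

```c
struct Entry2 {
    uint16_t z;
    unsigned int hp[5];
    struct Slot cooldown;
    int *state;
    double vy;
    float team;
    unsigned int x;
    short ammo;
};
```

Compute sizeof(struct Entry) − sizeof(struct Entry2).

Slot: stride at 0 (size 4, align 4) → ends 4; depth at 4 (size 1, align 1) → ends 5; channels at 5 (size 1, align 1) → ends 6; pitch at 6 (size 1, align 1) → ends 7; tail pad 1 to reach multiple of 4; total 8 bytes, alignment 4
cooldown at 0 (size 8, align 4) → ends 8
x at 8 (size 4, align 4) → ends 12
hp at 12 (size 20, align 4) → ends 32
state at 32 (size 4, align 4) → ends 36
pad 4 to align 8 for vy
vy at 40 (size 8, align 8) → ends 48
team at 48 (size 4, align 4) → ends 52
ammo at 52 (size 2, align 2) → ends 54
z at 54 (size 2, align 2) → ends 56
total 56 bytes, alignment 8
— Entry2 —
z at 0 (size 2, align 2) → ends 2
pad 2 to align 4 for hp
hp at 4 (size 20, align 4) → ends 24
cooldown at 24 (size 8, align 4) → ends 32
state at 32 (size 4, align 4) → ends 36
pad 4 to align 8 for vy
vy at 40 (size 8, align 8) → ends 48
team at 48 (size 4, align 4) → ends 52
x at 52 (size 4, align 4) → ends 56
ammo at 56 (size 2, align 2) → ends 58
tail pad 6 to reach multiple of 8
total 64 bytes, alignment 8
56 − 64 = -8

-8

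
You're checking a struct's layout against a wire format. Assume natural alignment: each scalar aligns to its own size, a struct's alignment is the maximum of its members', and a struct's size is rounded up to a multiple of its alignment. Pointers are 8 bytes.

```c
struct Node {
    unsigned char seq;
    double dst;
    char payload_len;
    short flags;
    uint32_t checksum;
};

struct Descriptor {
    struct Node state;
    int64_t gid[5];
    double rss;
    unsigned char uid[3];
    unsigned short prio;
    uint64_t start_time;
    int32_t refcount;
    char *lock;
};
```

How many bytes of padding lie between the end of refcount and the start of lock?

4

Node: 0..1  seq  (1B, 1-aligned); 1..8  -- padding (7B); 8..16  dst  (8B, 8-aligned); 16..17  payload_len  (1B, 1-aligned); 17..18  -- padding (1B); 18..20  flags  (2B, 2-aligned); 20..24  checksum  (4B, 4-aligned); sizeof = 24, alignof = 8
0..24  state  (24B, 8-aligned)
24..64  gid  (40B, 8-aligned)
64..72  rss  (8B, 8-aligned)
72..75  uid  (3B, 1-aligned)
75..76  -- padding (1B)
76..78  prio  (2B, 2-aligned)
78..80  -- padding (2B)
80..88  start_time  (8B, 8-aligned)
88..92  refcount  (4B, 4-aligned)
92..96  -- padding (4B)
96..104  lock  (8B, 8-aligned)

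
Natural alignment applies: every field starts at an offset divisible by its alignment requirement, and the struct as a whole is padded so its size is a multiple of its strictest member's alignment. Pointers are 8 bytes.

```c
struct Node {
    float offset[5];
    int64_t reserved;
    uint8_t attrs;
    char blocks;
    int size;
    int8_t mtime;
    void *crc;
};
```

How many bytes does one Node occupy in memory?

@0: offset [20B, align 4] → 20
+4 pad (align 8)
@24: reserved [8B, align 8] → 32
@32: attrs [1B, align 1] → 33
@33: blocks [1B, align 1] → 34
+2 pad (align 4)
@36: size [4B, align 4] → 40
@40: mtime [1B, align 1] → 41
+7 pad (align 8)
@48: crc [8B, align 8] → 56
size 56, align 8

56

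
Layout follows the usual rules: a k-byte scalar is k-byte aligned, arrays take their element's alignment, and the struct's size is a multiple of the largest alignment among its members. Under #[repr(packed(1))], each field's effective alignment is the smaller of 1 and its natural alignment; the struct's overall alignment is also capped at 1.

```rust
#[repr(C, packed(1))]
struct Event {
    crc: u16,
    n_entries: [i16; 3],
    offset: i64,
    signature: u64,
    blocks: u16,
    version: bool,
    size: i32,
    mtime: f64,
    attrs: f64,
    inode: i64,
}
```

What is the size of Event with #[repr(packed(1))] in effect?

55

0..2  crc  (2B, 1-aligned)
2..8  n_entries  (6B, 1-aligned)
8..16  offset  (8B, 1-aligned)
16..24  signature  (8B, 1-aligned)
24..26  blocks  (2B, 1-aligned)
26..27  version  (1B, 1-aligned)
27..31  size  (4B, 1-aligned)
31..39  mtime  (8B, 1-aligned)
39..47  attrs  (8B, 1-aligned)
47..55  inode  (8B, 1-aligned)
sizeof = 55, alignof = 1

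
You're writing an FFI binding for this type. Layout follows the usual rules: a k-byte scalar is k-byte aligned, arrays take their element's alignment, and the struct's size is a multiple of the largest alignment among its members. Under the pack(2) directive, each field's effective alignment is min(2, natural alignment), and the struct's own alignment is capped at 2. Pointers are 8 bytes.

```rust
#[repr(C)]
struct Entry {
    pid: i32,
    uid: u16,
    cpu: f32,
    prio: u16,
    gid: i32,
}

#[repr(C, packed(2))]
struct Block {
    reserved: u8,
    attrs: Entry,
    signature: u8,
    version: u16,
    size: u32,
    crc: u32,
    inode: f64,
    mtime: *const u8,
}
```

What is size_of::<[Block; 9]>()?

Entry: pid at 0 (size 4, align 4) → ends 4; uid at 4 (size 2, align 2) → ends 6; pad 2 to align 4 for cpu; cpu at 8 (size 4, align 4) → ends 12; prio at 12 (size 2, align 2) → ends 14; pad 2 to align 4 for gid; gid at 16 (size 4, align 4) → ends 20; total 20 bytes, alignment 4
reserved at 0 (size 1, align 1) → ends 1
pad 1 to align 2 for attrs
attrs at 2 (size 20, align 2) → ends 22
signature at 22 (size 1, align 1) → ends 23
pad 1 to align 2 for version
version at 24 (size 2, align 2) → ends 26
size at 26 (size 4, align 2) → ends 30
crc at 30 (size 4, align 2) → ends 34
inode at 34 (size 8, align 2) → ends 42
mtime at 42 (size 8, align 2) → ends 50
total 50 bytes, alignment 2
array of 9: 9 × 50 = 450

450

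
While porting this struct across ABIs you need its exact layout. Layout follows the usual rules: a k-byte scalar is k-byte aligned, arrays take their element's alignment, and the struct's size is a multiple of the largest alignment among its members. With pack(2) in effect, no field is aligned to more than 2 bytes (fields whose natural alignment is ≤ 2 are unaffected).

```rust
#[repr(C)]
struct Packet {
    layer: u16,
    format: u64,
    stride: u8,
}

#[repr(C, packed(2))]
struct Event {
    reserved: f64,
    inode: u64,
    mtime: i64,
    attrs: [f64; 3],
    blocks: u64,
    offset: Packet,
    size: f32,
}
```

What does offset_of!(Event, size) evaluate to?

Packet: @0: layer [2B, align 2] → 2; +6 pad (align 8); @8: format [8B, align 8] → 16; @16: stride [1B, align 1] → 17; +7 tail pad (align 8); size 24, align 8
@0: reserved [8B, align 2] → 8
@8: inode [8B, align 2] → 16
@16: mtime [8B, align 2] → 24
@24: attrs [24B, align 2] → 48
@48: blocks [8B, align 2] → 56
@56: offset [24B, align 2] → 80
@80: size [4B, align 2] → 84

80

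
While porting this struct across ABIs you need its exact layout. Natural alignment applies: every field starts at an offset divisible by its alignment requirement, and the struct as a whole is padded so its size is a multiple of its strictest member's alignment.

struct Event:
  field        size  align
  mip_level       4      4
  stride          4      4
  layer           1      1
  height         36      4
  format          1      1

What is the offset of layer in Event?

mip_level at 0 (size 4, align 4) → ends 4
stride at 4 (size 4, align 4) → ends 8
layer at 8 (size 1, align 1) → ends 9

8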